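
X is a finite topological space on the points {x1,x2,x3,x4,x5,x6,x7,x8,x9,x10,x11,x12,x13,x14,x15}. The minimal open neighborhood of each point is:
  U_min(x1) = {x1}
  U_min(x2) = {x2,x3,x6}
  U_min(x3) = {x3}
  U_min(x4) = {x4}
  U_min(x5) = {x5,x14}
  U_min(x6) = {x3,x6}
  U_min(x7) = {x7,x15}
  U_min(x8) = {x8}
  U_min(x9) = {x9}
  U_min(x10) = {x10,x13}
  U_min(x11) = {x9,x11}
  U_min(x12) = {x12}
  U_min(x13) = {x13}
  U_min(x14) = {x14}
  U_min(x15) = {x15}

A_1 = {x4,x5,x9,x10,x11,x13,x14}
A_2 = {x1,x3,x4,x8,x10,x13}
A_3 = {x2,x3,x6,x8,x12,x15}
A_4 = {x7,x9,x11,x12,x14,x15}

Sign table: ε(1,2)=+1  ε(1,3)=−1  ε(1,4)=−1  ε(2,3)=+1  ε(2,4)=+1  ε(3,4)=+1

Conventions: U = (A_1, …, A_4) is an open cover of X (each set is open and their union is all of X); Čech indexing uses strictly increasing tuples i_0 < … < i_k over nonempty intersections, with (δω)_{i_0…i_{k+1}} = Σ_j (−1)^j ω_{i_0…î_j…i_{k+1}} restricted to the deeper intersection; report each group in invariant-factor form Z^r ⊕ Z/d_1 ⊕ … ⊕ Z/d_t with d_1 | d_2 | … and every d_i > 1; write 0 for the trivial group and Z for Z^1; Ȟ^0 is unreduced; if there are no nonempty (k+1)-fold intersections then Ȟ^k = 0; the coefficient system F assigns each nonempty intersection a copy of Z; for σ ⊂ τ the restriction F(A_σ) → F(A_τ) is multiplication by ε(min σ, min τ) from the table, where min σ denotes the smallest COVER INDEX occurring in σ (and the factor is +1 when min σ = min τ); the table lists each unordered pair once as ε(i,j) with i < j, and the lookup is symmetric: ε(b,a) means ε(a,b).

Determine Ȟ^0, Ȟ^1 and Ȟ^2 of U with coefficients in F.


nonempty intersections:
  A12={x4,x10,x13} A14={x9,x11,x14} A23={x3,x8} A34={x12,x15}
C dims 4,4; δ0: rk 4, SNF 1^3·2
Ȟ^0: (4−4)−0=0 ⇒ 0
Ȟ^1: (4−0)−4=0 plus torsion [2] ⇒ Z/2
Ȟ^2: (0−0)−0=0 ⇒ 0

Ȟ^0(U;F) ≅ 0; Ȟ^1(U;F) ≅ Z/2; Ȟ^2(U;F) ≅ 0


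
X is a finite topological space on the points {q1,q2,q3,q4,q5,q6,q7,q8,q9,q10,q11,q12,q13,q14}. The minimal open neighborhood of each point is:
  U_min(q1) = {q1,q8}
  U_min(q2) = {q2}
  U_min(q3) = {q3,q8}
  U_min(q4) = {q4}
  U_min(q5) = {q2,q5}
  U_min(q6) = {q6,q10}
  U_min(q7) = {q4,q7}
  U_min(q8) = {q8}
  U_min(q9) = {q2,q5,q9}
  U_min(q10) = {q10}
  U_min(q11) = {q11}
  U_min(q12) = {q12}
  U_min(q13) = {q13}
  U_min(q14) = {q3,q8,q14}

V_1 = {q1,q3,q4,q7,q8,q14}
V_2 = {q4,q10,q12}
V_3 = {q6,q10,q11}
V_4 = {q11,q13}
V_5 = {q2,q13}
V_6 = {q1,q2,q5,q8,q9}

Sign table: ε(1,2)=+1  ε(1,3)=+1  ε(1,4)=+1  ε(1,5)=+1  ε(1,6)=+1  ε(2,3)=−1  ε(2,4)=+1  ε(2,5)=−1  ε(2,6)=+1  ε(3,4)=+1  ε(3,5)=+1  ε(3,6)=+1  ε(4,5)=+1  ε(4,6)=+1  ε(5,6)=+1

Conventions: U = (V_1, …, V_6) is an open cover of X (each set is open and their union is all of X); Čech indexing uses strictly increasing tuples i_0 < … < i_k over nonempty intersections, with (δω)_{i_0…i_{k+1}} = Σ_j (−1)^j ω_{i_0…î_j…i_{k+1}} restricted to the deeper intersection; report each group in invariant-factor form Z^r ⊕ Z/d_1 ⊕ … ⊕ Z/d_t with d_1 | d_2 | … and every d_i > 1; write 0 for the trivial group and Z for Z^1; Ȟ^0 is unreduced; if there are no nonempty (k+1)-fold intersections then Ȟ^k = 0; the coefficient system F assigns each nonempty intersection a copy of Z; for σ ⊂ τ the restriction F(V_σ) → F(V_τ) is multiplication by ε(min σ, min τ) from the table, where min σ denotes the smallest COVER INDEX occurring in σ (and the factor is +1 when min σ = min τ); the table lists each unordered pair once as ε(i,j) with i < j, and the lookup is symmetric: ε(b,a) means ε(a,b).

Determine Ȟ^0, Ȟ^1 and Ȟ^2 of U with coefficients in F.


Ȟ^0(U;F) ≅ 0; Ȟ^1(U;F) ≅ Z/2; Ȟ^2(U;F) ≅ 0

cover nerve:
  V12={q4} V16={q1,q8} V23={q10} V34={q11} V45={q13} V56={q2}
C dims 6,6; δ0: rk 6, SNF 1^5·2
Ȟ^0: (6−6)−0=0 ⇒ 0
Ȟ^1: (6−0)−6=0 plus torsion [2] ⇒ Z/2
Ȟ^2: (0−0)−0=0 ⇒ 0


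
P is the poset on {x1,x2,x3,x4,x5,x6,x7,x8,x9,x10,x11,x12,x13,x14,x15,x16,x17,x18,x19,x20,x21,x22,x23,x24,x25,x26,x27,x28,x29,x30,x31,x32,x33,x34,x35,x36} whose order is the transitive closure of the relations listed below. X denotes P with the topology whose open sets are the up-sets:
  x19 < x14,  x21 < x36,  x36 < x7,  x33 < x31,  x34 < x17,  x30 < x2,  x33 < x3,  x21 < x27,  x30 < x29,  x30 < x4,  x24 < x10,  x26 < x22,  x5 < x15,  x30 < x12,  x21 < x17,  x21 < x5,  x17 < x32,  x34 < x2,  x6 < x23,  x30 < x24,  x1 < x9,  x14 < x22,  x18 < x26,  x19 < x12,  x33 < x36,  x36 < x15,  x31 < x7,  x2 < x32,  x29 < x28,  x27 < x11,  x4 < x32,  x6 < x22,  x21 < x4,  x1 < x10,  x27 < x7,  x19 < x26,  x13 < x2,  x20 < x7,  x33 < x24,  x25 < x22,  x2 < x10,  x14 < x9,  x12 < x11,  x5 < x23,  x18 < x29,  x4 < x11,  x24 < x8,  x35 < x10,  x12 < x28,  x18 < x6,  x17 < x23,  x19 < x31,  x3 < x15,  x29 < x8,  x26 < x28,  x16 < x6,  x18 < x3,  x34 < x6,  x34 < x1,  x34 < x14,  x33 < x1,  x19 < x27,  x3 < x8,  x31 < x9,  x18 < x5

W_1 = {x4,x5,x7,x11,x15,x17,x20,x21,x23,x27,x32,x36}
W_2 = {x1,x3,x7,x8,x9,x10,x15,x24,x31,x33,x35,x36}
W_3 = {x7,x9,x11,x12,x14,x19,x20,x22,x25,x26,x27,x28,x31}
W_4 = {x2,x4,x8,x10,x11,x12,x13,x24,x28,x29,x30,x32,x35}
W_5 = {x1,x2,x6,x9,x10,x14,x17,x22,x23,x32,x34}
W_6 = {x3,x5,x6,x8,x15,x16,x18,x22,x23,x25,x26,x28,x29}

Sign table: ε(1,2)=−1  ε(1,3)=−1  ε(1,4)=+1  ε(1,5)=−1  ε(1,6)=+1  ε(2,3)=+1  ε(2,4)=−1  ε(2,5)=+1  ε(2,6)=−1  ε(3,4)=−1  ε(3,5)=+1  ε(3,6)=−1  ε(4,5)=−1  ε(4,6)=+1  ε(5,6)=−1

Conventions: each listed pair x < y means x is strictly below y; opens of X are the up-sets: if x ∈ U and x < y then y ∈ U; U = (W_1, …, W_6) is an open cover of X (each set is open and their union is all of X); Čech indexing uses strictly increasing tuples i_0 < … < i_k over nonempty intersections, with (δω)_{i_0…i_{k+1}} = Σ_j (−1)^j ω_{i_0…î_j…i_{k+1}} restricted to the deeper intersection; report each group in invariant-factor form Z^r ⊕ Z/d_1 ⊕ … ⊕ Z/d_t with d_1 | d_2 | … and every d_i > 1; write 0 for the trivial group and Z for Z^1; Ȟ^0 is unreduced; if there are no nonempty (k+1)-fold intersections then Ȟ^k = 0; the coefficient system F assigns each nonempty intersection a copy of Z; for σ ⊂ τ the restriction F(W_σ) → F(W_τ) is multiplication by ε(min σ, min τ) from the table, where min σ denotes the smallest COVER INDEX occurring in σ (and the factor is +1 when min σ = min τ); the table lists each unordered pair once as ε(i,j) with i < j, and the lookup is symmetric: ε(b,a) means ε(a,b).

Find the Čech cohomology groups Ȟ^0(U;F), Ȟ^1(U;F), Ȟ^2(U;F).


Ȟ^0 = Z, Ȟ^1 = 0 and Ȟ^2 = Z/2

nonempty intersections:
  W12={x7,x15,x36} W13={x7,x11,x20,x27} W14={x4,x11,x32} W15={x17,x23,x32} W16={x5,x15,x23} W23={x7,x9,x31} W24={x8,x10,x24,x35} W25={x1,x9,x10} W26={x3,x8,x15} W34={x11,x12,x28} W35={x9,x14,x22} W36={x22,x25,x26,x28} W45={x2,x10,x32} W46={x8,x28,x29} W56={x6,x22,x23}
  W123={x7} W126={x15} W134={x11} W145={x32} W156={x23} W235={x9} W245={x10} W246={x8} W346={x28} W356={x22}
C dims 6,15,10; δ0: rk 5, SNF 1^5; δ1: rk 10, SNF 1^9·2
Ȟ^0: (6−5)−0=1 ⇒ Z
Ȟ^1: (15−10)−5=0 ⇒ 0
Ȟ^2: (10−0)−10=0 plus torsion [2] ⇒ Z/2


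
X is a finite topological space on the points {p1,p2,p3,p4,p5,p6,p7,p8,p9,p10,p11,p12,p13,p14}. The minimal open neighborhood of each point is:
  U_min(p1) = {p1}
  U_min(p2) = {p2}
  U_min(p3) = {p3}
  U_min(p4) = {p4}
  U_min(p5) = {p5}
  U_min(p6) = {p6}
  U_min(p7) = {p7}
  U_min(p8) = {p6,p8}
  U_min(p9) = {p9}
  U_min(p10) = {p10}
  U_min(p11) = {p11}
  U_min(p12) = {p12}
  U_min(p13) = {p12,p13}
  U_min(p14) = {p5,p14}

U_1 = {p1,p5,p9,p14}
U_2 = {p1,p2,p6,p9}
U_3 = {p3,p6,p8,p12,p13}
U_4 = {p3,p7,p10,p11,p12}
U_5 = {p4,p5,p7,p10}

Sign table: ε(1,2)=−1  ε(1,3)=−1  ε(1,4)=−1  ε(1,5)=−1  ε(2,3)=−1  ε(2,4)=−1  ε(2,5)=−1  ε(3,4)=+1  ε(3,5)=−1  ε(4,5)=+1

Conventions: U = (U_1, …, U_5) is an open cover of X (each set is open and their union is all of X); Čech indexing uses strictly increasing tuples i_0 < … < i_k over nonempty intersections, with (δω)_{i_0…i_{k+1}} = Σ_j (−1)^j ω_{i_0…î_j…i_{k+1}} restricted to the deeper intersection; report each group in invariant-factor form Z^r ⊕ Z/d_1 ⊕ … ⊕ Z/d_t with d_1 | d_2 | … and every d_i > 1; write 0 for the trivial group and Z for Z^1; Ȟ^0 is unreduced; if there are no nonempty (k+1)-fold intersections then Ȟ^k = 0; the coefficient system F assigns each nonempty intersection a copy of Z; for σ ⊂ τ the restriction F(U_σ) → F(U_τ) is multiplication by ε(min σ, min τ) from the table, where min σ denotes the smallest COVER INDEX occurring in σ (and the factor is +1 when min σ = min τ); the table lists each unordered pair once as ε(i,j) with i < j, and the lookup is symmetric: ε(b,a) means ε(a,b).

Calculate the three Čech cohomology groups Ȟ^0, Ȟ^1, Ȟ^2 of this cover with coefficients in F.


cover nerve:
  U12={p1,p9} U15={p5} U23={p6} U34={p3,p12} U45={p7,p10}
C dims 5,5; δ0: rk 5, SNF 1^4·2
Ȟ^0: (5−5)−0=0 ⇒ 0
Ȟ^1: (5−0)−5=0 plus torsion [2] ⇒ Z/2
Ȟ^2: (0−0)−0=0 ⇒ 0

Ȟ^0 ≅ 0; Ȟ^1 ≅ Z/2; Ȟ^2 ≅ 0


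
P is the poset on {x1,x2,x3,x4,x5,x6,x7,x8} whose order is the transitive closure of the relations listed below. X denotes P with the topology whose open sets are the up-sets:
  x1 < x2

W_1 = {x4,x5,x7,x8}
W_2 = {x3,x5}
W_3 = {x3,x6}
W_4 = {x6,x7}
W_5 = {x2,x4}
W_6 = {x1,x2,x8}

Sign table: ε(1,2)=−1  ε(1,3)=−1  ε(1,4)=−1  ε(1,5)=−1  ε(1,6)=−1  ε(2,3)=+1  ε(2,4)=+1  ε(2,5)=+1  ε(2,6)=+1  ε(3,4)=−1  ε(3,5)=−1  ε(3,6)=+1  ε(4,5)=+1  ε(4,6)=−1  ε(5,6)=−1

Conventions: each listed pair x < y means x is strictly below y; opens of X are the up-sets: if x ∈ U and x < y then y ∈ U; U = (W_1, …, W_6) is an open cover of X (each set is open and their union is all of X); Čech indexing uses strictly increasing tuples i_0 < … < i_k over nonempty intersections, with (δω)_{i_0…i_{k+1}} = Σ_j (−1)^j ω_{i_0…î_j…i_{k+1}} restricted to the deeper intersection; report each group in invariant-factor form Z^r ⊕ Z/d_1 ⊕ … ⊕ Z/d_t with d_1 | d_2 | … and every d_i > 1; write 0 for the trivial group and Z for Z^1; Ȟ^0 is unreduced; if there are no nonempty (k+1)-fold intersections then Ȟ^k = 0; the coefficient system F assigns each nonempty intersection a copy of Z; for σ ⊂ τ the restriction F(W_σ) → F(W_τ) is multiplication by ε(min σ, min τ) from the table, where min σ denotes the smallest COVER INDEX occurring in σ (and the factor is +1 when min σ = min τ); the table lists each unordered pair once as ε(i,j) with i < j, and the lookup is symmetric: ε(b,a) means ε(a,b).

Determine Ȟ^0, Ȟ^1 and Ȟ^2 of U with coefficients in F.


Ȟ^0 = 0; Ȟ^1 = Z ⊕ Z/2; Ȟ^2 = 0

intersection data:
  W12={x5} W14={x7} W15={x4} W16={x8} W23={x3} W34={x6} W56={x2}
C dims 6,7; δ0: rk 6, SNF 1^5·2
Ȟ^0 = (6 − 6) − 0 = 0, so Ȟ^0 ≅ 0
Ȟ^1 = (7 − 0) − 6 = 1 plus torsion [2], so Ȟ^1 ≅ Z ⊕ Z/2
Ȟ^2 = (0 − 0) − 0 = 0, so Ȟ^2 ≅ 0


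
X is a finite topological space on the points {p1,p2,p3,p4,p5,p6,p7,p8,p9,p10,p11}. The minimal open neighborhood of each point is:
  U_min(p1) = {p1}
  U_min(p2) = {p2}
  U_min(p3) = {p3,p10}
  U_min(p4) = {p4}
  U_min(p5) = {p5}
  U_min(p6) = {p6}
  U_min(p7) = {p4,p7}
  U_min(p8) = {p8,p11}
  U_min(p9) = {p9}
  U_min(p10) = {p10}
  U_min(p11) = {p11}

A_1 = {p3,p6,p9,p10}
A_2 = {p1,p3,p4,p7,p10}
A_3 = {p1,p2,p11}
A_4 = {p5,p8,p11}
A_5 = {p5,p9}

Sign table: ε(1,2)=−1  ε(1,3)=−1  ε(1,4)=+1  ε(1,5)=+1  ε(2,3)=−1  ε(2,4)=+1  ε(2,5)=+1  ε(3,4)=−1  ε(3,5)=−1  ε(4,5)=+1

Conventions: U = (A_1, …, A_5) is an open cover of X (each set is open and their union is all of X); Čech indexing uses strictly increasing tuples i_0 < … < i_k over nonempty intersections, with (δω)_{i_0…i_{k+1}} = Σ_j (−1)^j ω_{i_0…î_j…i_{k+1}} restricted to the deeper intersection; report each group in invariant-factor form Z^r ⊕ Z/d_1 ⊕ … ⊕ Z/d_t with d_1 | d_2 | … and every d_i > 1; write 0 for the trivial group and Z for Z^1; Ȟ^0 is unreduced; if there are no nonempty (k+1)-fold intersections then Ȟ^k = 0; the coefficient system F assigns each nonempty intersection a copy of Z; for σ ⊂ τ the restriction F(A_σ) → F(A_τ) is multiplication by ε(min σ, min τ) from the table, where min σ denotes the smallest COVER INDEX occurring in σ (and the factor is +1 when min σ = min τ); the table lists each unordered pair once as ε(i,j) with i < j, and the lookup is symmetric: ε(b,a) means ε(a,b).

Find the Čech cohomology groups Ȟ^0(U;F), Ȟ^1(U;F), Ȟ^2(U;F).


nonempty intersections:
  A12={p3,p10} A15={p9} A23={p1} A34={p11} A45={p5}
C dims 5,5; δ0: rk 5, SNF 1^4·2
Ȟ^0: (5−5)−0=0 ⇒ 0
Ȟ^1: (5−0)−5=0 plus torsion [2] ⇒ Z/2
Ȟ^2: (0−0)−0=0 ⇒ 0

Ȟ^0 ≅ 0, Ȟ^1 ≅ Z/2 and Ȟ^2 ≅ 0


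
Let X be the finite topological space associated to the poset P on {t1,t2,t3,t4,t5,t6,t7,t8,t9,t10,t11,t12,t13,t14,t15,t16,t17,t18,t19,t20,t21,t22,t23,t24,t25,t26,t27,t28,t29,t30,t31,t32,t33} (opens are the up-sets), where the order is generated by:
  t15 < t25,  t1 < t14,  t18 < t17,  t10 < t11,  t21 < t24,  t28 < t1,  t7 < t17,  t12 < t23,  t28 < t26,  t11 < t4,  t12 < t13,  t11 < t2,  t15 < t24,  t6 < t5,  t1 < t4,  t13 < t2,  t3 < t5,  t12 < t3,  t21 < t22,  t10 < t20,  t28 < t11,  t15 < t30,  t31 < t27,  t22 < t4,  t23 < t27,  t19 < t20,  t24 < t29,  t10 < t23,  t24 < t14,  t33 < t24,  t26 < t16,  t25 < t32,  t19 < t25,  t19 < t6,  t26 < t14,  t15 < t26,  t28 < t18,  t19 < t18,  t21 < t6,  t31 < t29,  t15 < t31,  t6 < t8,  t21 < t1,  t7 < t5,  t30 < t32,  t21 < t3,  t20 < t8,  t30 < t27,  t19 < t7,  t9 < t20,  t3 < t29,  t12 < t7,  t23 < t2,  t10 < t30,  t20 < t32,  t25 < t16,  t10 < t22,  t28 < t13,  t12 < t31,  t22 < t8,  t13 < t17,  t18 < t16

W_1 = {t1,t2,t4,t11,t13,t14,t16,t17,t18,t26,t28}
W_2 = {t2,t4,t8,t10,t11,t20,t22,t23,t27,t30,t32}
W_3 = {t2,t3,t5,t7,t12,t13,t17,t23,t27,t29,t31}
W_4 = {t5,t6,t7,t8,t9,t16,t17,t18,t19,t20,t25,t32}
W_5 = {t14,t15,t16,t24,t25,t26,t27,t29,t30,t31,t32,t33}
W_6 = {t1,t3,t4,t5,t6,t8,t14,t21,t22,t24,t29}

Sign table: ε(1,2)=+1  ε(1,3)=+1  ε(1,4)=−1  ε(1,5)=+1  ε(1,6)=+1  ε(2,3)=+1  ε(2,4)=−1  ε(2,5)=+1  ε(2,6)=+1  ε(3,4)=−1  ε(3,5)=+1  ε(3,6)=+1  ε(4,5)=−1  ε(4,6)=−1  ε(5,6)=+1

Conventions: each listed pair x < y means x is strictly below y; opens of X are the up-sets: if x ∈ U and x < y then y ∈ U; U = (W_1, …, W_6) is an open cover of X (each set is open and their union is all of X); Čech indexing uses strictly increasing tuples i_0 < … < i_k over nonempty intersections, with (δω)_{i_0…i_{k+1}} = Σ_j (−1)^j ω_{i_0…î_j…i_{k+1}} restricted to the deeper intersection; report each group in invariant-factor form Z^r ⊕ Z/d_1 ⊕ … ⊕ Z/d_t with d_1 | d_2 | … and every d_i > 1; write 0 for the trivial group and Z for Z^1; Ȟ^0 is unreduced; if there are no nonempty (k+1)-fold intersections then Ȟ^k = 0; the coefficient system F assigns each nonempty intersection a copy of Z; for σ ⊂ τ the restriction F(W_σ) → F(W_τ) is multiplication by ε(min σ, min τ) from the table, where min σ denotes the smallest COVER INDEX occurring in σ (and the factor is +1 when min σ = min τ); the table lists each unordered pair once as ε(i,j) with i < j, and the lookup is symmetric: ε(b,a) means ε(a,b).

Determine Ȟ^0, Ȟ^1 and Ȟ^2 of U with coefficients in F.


nerve simplices:
  W12={t2,t4,t11} W13={t2,t13,t17} W14={t16,t17,t18} W15={t14,t16,t26} W16={t1,t4,t14} W23={t2,t23,t27} W24={t8,t20,t32} W25={t27,t30,t32} W26={t4,t8,t22} W34={t5,t7,t17} W35={t27,t29,t31} W36={t3,t5,t29} W45={t16,t25,t32} W46={t5,t6,t8} W56={t14,t24,t29}
  W123={t2} W126={t4} W134={t17} W145={t16} W156={t14} W235={t27} W245={t32} W246={t8} W346={t5} W356={t29}
C dims 6,15,10; δ0: rk 5, SNF 1^5; δ1: rk 10, SNF 1^9·2
degree 0: 6−5−0 = 1 → Ȟ^0 ≅ Z
degree 1: 15−10−5 = 0 → Ȟ^1 ≅ 0
degree 2: 10−0−10 = 0 plus torsion [2] → Ȟ^2 ≅ Z/2

Ȟ^0(U;F) ≅ Z, Ȟ^1(U;F) ≅ 0 and Ȟ^2(U;F) ≅ Z/2


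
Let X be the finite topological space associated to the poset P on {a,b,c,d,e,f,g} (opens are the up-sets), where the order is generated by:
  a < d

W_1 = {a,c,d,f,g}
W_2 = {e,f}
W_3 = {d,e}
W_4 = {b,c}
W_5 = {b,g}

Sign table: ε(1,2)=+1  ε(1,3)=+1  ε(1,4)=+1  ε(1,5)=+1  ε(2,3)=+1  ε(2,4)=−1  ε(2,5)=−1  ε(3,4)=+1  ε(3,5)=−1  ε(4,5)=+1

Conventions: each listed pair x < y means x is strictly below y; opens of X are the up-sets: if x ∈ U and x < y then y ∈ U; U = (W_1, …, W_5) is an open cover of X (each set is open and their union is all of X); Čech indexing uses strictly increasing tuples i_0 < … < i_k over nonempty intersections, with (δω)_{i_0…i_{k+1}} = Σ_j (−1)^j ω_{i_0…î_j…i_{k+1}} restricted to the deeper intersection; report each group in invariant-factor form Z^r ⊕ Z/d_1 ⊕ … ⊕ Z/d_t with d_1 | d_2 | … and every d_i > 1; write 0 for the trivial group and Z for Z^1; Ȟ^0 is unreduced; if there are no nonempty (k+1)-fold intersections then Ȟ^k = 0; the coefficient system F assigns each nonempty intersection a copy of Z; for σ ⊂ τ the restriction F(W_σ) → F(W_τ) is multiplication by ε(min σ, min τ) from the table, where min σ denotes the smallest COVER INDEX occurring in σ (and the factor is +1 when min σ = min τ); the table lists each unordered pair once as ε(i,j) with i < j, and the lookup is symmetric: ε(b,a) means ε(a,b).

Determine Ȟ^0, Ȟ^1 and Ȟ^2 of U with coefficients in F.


Ȟ^0 = Z; Ȟ^1 = Z^2; Ȟ^2 = 0

nerve of the cover:
  W12={f} W13={d} W14={c} W15={g} W23={e} W45={b}
C dims 5,6; δ0: rk 4, SNF 1^4
Ȟ^0 = (5 − 4) − 0 = 1, so Ȟ^0 ≅ Z
Ȟ^1 = (6 − 0) − 4 = 2, so Ȟ^1 ≅ Z^2
Ȟ^2 = (0 − 0) − 0 = 0, so Ȟ^2 ≅ 0


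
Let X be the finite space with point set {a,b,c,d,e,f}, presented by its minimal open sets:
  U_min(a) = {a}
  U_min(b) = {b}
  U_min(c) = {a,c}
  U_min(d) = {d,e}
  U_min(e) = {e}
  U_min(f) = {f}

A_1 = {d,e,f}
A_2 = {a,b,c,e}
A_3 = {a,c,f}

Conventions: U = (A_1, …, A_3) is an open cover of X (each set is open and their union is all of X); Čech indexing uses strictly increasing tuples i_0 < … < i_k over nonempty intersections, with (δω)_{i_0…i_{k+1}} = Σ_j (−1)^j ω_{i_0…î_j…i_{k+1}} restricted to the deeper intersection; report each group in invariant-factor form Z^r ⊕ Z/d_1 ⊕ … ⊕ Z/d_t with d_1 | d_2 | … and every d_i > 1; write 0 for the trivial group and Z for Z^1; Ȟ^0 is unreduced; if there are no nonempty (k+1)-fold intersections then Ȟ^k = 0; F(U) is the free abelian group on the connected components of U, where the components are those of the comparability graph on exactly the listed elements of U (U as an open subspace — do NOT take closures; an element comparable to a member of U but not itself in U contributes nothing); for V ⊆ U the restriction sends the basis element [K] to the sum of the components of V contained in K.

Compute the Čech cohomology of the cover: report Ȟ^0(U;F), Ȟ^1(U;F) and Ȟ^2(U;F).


nonempty overlaps:
  A12={e} A13={f} A23={a,c}
components per intersection:
  A1: {d,e} {f}
  A2: {a,c} {b} {e}
  A3: {a,c} {f}
  A12: {e}
  A13: {f}
  A23: {a,c}
C dims 7,3; δ0: rk 3, SNF 1^3
degree 0: 7−3−0 = 4 → Ȟ^0 ≅ Z^4
degree 1: 3−0−3 = 0 → Ȟ^1 ≅ 0
degree 2: 0−0−0 = 0 → Ȟ^2 ≅ 0

Ȟ^0(U;F) ≅ Z^4,  Ȟ^1(U;F) ≅ 0,  Ȟ^2(U;F) ≅ 0


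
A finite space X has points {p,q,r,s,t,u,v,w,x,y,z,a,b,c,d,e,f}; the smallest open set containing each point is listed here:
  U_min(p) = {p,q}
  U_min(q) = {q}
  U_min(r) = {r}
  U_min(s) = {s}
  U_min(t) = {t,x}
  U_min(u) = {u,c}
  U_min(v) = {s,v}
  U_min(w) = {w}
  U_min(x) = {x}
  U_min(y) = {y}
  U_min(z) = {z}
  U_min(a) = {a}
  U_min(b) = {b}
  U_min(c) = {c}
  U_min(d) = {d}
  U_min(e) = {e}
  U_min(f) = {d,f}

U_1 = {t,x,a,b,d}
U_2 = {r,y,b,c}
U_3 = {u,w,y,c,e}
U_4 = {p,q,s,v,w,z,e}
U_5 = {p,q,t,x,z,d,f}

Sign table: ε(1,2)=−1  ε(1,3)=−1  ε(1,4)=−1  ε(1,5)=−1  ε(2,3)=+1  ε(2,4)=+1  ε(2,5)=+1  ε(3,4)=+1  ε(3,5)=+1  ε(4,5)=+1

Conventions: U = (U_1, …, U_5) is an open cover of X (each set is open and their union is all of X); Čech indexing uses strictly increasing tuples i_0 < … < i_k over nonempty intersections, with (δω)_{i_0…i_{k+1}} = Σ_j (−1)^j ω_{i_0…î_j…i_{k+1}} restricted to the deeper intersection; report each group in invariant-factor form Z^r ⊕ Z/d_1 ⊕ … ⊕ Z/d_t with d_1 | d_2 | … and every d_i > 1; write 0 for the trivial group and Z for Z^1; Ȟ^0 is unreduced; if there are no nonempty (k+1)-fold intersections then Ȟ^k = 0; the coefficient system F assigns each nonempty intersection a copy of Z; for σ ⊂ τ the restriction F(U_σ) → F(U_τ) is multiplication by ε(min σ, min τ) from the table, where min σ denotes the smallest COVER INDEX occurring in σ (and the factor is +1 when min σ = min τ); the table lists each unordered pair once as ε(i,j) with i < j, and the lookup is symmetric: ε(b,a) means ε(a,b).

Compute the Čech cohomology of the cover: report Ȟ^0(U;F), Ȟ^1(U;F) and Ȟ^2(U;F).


nonempty intersections:
  U12={b} U15={t,x,d} U23={y,c} U34={w,e} U45={p,q,z}
C dims 5,5; δ0: rk 4, SNF 1^4
Ȟ^0: (5−4)−0=1 ⇒ Z
Ȟ^1: (5−0)−4=1 ⇒ Z
Ȟ^2: (0−0)−0=0 ⇒ 0

Ȟ^0 = Z, Ȟ^1 = Z and Ȟ^2 = 0


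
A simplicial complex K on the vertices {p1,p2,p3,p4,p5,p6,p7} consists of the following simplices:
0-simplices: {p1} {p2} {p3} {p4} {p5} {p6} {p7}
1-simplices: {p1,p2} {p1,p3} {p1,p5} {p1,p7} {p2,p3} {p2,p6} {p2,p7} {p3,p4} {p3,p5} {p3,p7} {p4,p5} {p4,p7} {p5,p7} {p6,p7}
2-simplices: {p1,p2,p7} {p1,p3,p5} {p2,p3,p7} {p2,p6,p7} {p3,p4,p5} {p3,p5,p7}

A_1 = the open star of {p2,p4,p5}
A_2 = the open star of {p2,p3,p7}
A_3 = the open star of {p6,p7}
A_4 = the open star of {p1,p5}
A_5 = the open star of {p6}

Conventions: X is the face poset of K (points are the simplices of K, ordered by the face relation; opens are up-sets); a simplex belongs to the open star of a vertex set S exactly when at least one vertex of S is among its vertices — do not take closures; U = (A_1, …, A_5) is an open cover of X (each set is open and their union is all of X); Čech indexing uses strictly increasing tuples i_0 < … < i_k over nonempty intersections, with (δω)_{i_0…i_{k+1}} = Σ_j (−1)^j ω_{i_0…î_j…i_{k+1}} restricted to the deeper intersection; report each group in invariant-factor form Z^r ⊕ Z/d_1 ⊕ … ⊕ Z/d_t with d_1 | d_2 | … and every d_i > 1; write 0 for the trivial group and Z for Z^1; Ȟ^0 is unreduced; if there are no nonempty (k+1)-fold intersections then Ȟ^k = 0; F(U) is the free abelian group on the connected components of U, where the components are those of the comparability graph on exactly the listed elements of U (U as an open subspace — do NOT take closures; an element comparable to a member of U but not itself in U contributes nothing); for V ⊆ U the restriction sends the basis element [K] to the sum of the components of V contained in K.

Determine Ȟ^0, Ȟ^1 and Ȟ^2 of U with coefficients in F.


nonempty overlaps:
  A1={{p2},{p4},{p5},{p1,p2},{p1,p5},{p2,p3},{p2,p6},{p2,p7},{p3,p4},{p3,p5},{p4,p5},{p4,p7},{p5,p7},{p1,p2,p7},{p1,p3,p5},{p2,p3,p7},{p2,p6,p7},{p3,p4,p5},{p3,p5,p7}} A2={{p2},{p3},{p7},{p1,p2},{p1,p3},{p1,p7},{p2,p3},{p2,p6},{p2,p7},{p3,p4},{p3,p5},{p3,p7},{p4,p7},{p5,p7},{p6,p7},{p1,p2,p7},{p1,p3,p5},{p2,p3,p7},{p2,p6,p7},{p3,p4,p5},{p3,p5,p7}} A3={{p6},{p7},{p1,p7},{p2,p6},{p2,p7},{p3,p7},{p4,p7},{p5,p7},{p6,p7},{p1,p2,p7},{p2,p3,p7},{p2,p6,p7},{p3,p5,p7}} A4={{p1},{p5},{p1,p2},{p1,p3},{p1,p5},{p1,p7},{p3,p5},{p4,p5},{p5,p7},{p1,p2,p7},{p1,p3,p5},{p3,p4,p5},{p3,p5,p7}} A5={{p6},{p2,p6},{p6,p7},{p2,p6,p7}}
  A12={{p2},{p1,p2},{p2,p3},{p2,p6},{p2,p7},{p3,p4},{p3,p5},{p4,p7},{p5,p7},{p1,p2,p7},{p1,p3,p5},{p2,p3,p7},{p2,p6,p7},{p3,p4,p5},{p3,p5,p7}} A13={{p2,p6},{p2,p7},{p4,p7},{p5,p7},{p1,p2,p7},{p2,p3,p7},{p2,p6,p7},{p3,p5,p7}} A14={{p5},{p1,p2},{p1,p5},{p3,p5},{p4,p5},{p5,p7},{p1,p2,p7},{p1,p3,p5},{p3,p4,p5},{p3,p5,p7}} A15={{p2,p6},{p2,p6,p7}} A23={{p7},{p1,p7},{p2,p6},{p2,p7},{p3,p7},{p4,p7},{p5,p7},{p6,p7},{p1,p2,p7},{p2,p3,p7},{p2,p6,p7},{p3,p5,p7}} A24={{p1,p2},{p1,p3},{p1,p7},{p3,p5},{p5,p7},{p1,p2,p7},{p1,p3,p5},{p3,p4,p5},{p3,p5,p7}} A25={{p2,p6},{p6,p7},{p2,p6,p7}} A34={{p1,p7},{p5,p7},{p1,p2,p7},{p3,p5,p7}} A35={{p6},{p2,p6},{p6,p7},{p2,p6,p7}}
  A123={{p2,p6},{p2,p7},{p4,p7},{p5,p7},{p1,p2,p7},{p2,p3,p7},{p2,p6,p7},{p3,p5,p7}} A124={{p1,p2},{p3,p5},{p5,p7},{p1,p2,p7},{p1,p3,p5},{p3,p4,p5},{p3,p5,p7}} A125={{p2,p6},{p2,p6,p7}} A134={{p5,p7},{p1,p2,p7},{p3,p5,p7}} A135={{p2,p6},{p2,p6,p7}} A234={{p1,p7},{p5,p7},{p1,p2,p7},{p3,p5,p7}} A235={{p2,p6},{p6,p7},{p2,p6,p7}}
  A1234={{p5,p7},{p1,p2,p7},{p3,p5,p7}} A1235={{p2,p6},{p2,p6,p7}}
components per intersection:
  A1: {{p2},{p1,p2},{p2,p3},{p2,p6},{p2,p7},{p1,p2,p7},{p2,p3,p7},{p2,p6,p7}} {{p4},{p5},{p1,p5},{p3,p4},{p3,p5},{p4,p5},{p4,p7},{p5,p7},{p1,p3,p5},{p3,p4,p5},{p3,p5,p7}}
  A2: {{p2},{p3},{p7},{p1,p2},{p1,p3},{p1,p7},{p2,p3},{p2,p6},{p2,p7},{p3,p4},{p3,p5},{p3,p7},{p4,p7},{p5,p7},{p6,p7},{p1,p2,p7},{p1,p3,p5},{p2,p3,p7},{p2,p6,p7},{p3,p4,p5},{p3,p5,p7}}
  A3: {{p6},{p7},{p1,p7},{p2,p6},{p2,p7},{p3,p7},{p4,p7},{p5,p7},{p6,p7},{p1,p2,p7},{p2,p3,p7},{p2,p6,p7},{p3,p5,p7}}
  A4: {{p1},{p5},{p1,p2},{p1,p3},{p1,p5},{p1,p7},{p3,p5},{p4,p5},{p5,p7},{p1,p2,p7},{p1,p3,p5},{p3,p4,p5},{p3,p5,p7}}
  A5: {{p6},{p2,p6},{p6,p7},{p2,p6,p7}}
  A12: {{p2},{p1,p2},{p2,p3},{p2,p6},{p2,p7},{p1,p2,p7},{p2,p3,p7},{p2,p6,p7}} {{p3,p4},{p3,p5},{p5,p7},{p1,p3,p5},{p3,p4,p5},{p3,p5,p7}} {{p4,p7}}
  A13: {{p2,p6},{p2,p7},{p1,p2,p7},{p2,p3,p7},{p2,p6,p7}} {{p4,p7}} {{p5,p7},{p3,p5,p7}}
  A14: {{p5},{p1,p5},{p3,p5},{p4,p5},{p5,p7},{p1,p3,p5},{p3,p4,p5},{p3,p5,p7}} {{p1,p2},{p1,p2,p7}}
  A15: {{p2,p6},{p2,p6,p7}}
  A23: {{p7},{p1,p7},{p2,p6},{p2,p7},{p3,p7},{p4,p7},{p5,p7},{p6,p7},{p1,p2,p7},{p2,p3,p7},{p2,p6,p7},{p3,p5,p7}}
  A24: {{p1,p2},{p1,p7},{p1,p2,p7}} {{p1,p3},{p3,p5},{p5,p7},{p1,p3,p5},{p3,p4,p5},{p3,p5,p7}}
  A25: {{p2,p6},{p6,p7},{p2,p6,p7}}
  A34: {{p1,p7},{p1,p2,p7}} {{p5,p7},{p3,p5,p7}}
  A35: {{p6},{p2,p6},{p6,p7},{p2,p6,p7}}
  A123: {{p2,p6},{p2,p7},{p1,p2,p7},{p2,p3,p7},{p2,p6,p7}} {{p4,p7}} {{p5,p7},{p3,p5,p7}}
  A124: {{p1,p2},{p1,p2,p7}} {{p3,p5},{p5,p7},{p1,p3,p5},{p3,p4,p5},{p3,p5,p7}}
  A125: {{p2,p6},{p2,p6,p7}}
  A134: {{p5,p7},{p3,p5,p7}} {{p1,p2,p7}}
  A135: {{p2,p6},{p2,p6,p7}}
  A234: {{p1,p7},{p1,p2,p7}} {{p5,p7},{p3,p5,p7}}
  A235: {{p2,p6},{p6,p7},{p2,p6,p7}}
  A1234: {{p5,p7},{p3,p5,p7}} {{p1,p2,p7}}
  A1235: {{p2,p6},{p2,p6,p7}}
C dims 6,16,12,3; δ0: rk 5, SNF 1^5; δ1: rk 9, SNF 1^9; δ2: rk 3, SNF 1^3
degree 0: 6−5−0 = 1 → Ȟ^0 ≅ Z
degree 1: 16−9−5 = 2 → Ȟ^1 ≅ Z^2
degree 2: 12−3−9 = 0 → Ȟ^2 ≅ 0

Ȟ^0 ≅ Z, Ȟ^1 ≅ Z^2, Ȟ^2 ≅ 0


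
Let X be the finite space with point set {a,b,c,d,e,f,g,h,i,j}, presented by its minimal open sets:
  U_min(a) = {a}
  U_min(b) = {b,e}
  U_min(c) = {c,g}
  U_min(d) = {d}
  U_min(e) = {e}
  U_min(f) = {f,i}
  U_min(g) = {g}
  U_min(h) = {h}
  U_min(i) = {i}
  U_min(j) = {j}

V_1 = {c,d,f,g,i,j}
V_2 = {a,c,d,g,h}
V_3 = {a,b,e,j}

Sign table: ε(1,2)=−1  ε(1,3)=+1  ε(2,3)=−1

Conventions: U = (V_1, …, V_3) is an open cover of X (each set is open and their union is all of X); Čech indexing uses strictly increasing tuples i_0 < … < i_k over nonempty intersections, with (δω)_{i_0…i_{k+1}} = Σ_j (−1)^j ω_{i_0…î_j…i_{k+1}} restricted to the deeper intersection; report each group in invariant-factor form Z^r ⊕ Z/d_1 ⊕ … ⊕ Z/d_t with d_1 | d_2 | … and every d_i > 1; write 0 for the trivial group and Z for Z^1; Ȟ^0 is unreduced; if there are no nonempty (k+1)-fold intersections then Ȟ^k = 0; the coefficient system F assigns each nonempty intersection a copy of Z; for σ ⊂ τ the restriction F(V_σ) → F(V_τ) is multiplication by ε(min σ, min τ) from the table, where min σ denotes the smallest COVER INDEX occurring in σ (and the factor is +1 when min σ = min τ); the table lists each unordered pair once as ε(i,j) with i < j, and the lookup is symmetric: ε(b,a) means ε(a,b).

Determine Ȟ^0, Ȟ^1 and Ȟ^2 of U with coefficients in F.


nonempty overlaps:
  V12={c,d,g} V13={j} V23={a}
C dims 3,3; δ0: rk 2, SNF 1^2
degree 0: 3−2−0 = 1 → Ȟ^0 ≅ Z
degree 1: 3−0−2 = 1 → Ȟ^1 ≅ Z
degree 2: 0−0−0 = 0 → Ȟ^2 ≅ 0

Ȟ^0 ≅ Z,  Ȟ^1 ≅ Z,  Ȟ^2 ≅ 0


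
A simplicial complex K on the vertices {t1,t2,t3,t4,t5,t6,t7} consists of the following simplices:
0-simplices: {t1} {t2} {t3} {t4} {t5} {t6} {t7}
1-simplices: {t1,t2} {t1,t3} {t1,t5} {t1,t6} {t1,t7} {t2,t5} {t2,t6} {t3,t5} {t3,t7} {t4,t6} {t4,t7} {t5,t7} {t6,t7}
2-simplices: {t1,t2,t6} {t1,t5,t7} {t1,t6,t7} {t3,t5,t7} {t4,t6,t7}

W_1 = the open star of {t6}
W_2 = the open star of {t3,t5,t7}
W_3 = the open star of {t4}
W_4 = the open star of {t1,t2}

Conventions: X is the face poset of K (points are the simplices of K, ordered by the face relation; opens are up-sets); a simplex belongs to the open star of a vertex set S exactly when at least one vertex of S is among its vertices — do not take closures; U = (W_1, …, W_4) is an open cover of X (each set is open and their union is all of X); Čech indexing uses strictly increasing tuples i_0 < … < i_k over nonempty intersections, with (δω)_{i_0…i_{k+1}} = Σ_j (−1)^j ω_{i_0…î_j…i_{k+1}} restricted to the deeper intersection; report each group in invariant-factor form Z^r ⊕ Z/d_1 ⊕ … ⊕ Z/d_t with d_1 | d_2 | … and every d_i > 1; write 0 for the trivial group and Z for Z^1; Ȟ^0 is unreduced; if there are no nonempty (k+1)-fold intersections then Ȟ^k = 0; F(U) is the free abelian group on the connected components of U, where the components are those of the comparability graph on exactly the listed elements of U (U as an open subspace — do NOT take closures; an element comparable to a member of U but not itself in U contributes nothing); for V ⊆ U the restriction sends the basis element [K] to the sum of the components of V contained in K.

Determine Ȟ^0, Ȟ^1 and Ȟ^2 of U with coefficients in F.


nonempty overlaps:
  W1={{t6},{t1,t6},{t2,t6},{t4,t6},{t6,t7},{t1,t2,t6},{t1,t6,t7},{t4,t6,t7}} W2={{t3},{t5},{t7},{t1,t3},{t1,t5},{t1,t7},{t2,t5},{t3,t5},{t3,t7},{t4,t7},{t5,t7},{t6,t7},{t1,t5,t7},{t1,t6,t7},{t3,t5,t7},{t4,t6,t7}} W3={{t4},{t4,t6},{t4,t7},{t4,t6,t7}} W4={{t1},{t2},{t1,t2},{t1,t3},{t1,t5},{t1,t6},{t1,t7},{t2,t5},{t2,t6},{t1,t2,t6},{t1,t5,t7},{t1,t6,t7}}
  W12={{t6,t7},{t1,t6,t7},{t4,t6,t7}} W13={{t4,t6},{t4,t6,t7}} W14={{t1,t6},{t2,t6},{t1,t2,t6},{t1,t6,t7}} W23={{t4,t7},{t4,t6,t7}} W24={{t1,t3},{t1,t5},{t1,t7},{t2,t5},{t1,t5,t7},{t1,t6,t7}}
  W123={{t4,t6,t7}} W124={{t1,t6,t7}}
components per intersection:
  W1: {{t6},{t1,t6},{t2,t6},{t4,t6},{t6,t7},{t1,t2,t6},{t1,t6,t7},{t4,t6,t7}}
  W2: {{t3},{t5},{t7},{t1,t3},{t1,t5},{t1,t7},{t2,t5},{t3,t5},{t3,t7},{t4,t7},{t5,t7},{t6,t7},{t1,t5,t7},{t1,t6,t7},{t3,t5,t7},{t4,t6,t7}}
  W3: {{t4},{t4,t6},{t4,t7},{t4,t6,t7}}
  W4: {{t1},{t2},{t1,t2},{t1,t3},{t1,t5},{t1,t6},{t1,t7},{t2,t5},{t2,t6},{t1,t2,t6},{t1,t5,t7},{t1,t6,t7}}
  W12: {{t6,t7},{t1,t6,t7},{t4,t6,t7}}
  W13: {{t4,t6},{t4,t6,t7}}
  W14: {{t1,t6},{t2,t6},{t1,t2,t6},{t1,t6,t7}}
  W23: {{t4,t7},{t4,t6,t7}}
  W24: {{t1,t3}} {{t1,t5},{t1,t7},{t1,t5,t7},{t1,t6,t7}} {{t2,t5}}
  W123: {{t4,t6,t7}}
  W124: {{t1,t6,t7}}
C dims 4,7,2; δ0: rk 3, SNF 1^3; δ1: rk 2, SNF 1^2
degree 0: 4−3−0 = 1 → Ȟ^0 ≅ Z
degree 1: 7−2−3 = 2 → Ȟ^1 ≅ Z^2
degree 2: 2−0−2 = 0 → Ȟ^2 ≅ 0

Ȟ^0(U;F) ≅ Z,  Ȟ^1(U;F) ≅ Z^2,  Ȟ^2(U;F) ≅ 0


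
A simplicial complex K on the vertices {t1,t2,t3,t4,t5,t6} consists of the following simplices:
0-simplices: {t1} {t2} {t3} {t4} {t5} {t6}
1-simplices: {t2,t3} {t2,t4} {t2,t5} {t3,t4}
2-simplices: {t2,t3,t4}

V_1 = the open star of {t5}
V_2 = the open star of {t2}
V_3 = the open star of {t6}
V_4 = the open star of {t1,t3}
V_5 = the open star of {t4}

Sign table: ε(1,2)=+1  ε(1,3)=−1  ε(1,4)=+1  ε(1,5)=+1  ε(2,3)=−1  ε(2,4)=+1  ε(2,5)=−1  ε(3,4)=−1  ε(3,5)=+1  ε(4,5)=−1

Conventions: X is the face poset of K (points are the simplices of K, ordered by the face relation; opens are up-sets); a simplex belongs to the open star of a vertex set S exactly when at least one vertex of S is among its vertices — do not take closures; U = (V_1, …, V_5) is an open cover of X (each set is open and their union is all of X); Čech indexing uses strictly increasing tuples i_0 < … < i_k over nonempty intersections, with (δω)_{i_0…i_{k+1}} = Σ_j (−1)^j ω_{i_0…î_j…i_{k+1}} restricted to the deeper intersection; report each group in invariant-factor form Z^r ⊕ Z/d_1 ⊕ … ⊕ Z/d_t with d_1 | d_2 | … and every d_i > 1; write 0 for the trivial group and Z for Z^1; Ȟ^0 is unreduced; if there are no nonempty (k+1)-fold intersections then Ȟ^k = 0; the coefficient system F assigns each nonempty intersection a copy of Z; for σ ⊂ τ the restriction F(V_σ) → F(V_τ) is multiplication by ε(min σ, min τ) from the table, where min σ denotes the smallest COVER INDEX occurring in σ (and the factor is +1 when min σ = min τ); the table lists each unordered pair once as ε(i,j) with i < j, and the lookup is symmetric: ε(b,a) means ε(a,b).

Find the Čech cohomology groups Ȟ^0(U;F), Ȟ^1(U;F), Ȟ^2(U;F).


nonempty intersections:
  V1={{t5},{t2,t5}} V2={{t2},{t2,t3},{t2,t4},{t2,t5},{t2,t3,t4}} V3={{t6}} V4={{t1},{t3},{t2,t3},{t3,t4},{t2,t3,t4}} V5={{t4},{t2,t4},{t3,t4},{t2,t3,t4}}
  V12={{t2,t5}} V24={{t2,t3},{t2,t3,t4}} V25={{t2,t4},{t2,t3,t4}} V45={{t3,t4},{t2,t3,t4}}
  V245={{t2,t3,t4}}
C dims 5,4,1; δ0: rk 3, SNF 1^3; δ1: rk 1, SNF 1^1
Ȟ^0: (5−3)−0=2 ⇒ Z^2
Ȟ^1: (4−1)−3=0 ⇒ 0
Ȟ^2: (1−0)−1=0 ⇒ 0

Ȟ^0 ≅ Z^2; Ȟ^1 ≅ 0; Ȟ^2 ≅ 0


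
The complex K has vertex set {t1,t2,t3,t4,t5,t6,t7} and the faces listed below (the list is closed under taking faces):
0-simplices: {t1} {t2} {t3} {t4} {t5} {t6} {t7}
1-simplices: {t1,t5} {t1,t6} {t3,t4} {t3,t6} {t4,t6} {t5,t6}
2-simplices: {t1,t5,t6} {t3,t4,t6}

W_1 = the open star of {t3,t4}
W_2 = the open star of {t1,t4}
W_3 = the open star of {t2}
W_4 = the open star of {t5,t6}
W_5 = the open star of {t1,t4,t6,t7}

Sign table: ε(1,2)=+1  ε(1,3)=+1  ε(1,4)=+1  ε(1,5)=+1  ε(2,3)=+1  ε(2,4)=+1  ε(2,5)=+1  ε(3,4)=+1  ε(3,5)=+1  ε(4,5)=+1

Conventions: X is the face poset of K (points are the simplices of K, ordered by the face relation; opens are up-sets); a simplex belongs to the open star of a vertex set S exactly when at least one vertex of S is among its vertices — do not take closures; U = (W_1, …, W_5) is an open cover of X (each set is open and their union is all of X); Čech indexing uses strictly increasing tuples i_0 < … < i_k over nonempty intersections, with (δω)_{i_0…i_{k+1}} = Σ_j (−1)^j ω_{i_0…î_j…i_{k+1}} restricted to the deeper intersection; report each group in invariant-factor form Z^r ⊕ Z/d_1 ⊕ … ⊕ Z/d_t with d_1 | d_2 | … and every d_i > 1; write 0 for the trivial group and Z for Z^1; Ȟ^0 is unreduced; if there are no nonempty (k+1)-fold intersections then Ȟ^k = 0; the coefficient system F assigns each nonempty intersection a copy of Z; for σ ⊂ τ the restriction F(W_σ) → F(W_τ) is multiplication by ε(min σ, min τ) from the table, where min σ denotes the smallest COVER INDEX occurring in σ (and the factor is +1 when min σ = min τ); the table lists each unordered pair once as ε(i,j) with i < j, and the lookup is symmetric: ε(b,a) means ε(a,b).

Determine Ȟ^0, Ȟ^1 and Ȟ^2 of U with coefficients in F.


Ȟ^0 ≅ Z^2, Ȟ^1 ≅ 0, Ȟ^2 ≅ 0

intersection data:
  W1={{t3},{t4},{t3,t4},{t3,t6},{t4,t6},{t3,t4,t6}} W2={{t1},{t4},{t1,t5},{t1,t6},{t3,t4},{t4,t6},{t1,t5,t6},{t3,t4,t6}} W3={{t2}} W4={{t5},{t6},{t1,t5},{t1,t6},{t3,t6},{t4,t6},{t5,t6},{t1,t5,t6},{t3,t4,t6}} W5={{t1},{t4},{t6},{t7},{t1,t5},{t1,t6},{t3,t4},{t3,t6},{t4,t6},{t5,t6},{t1,t5,t6},{t3,t4,t6}}
  W12={{t4},{t3,t4},{t4,t6},{t3,t4,t6}} W14={{t3,t6},{t4,t6},{t3,t4,t6}} W15={{t4},{t3,t4},{t3,t6},{t4,t6},{t3,t4,t6}} W24={{t1,t5},{t1,t6},{t4,t6},{t1,t5,t6},{t3,t4,t6}} W25={{t1},{t4},{t1,t5},{t1,t6},{t3,t4},{t4,t6},{t1,t5,t6},{t3,t4,t6}} W45={{t6},{t1,t5},{t1,t6},{t3,t6},{t4,t6},{t5,t6},{t1,t5,t6},{t3,t4,t6}}
  W124={{t4,t6},{t3,t4,t6}} W125={{t4},{t3,t4},{t4,t6},{t3,t4,t6}} W145={{t3,t6},{t4,t6},{t3,t4,t6}} W245={{t1,t5},{t1,t6},{t4,t6},{t1,t5,t6},{t3,t4,t6}}
  W1245={{t4,t6},{t3,t4,t6}}
C dims 5,6,4,1; δ0: rk 3, SNF 1^3; δ1: rk 3, SNF 1^3; δ2: rk 1, SNF 1^1
Ȟ^0 = (5 − 3) − 0 = 2, so Ȟ^0 ≅ Z^2
Ȟ^1 = (6 − 3) − 3 = 0, so Ȟ^1 ≅ 0
Ȟ^2 = (4 − 1) − 3 = 0, so Ȟ^2 ≅ 0


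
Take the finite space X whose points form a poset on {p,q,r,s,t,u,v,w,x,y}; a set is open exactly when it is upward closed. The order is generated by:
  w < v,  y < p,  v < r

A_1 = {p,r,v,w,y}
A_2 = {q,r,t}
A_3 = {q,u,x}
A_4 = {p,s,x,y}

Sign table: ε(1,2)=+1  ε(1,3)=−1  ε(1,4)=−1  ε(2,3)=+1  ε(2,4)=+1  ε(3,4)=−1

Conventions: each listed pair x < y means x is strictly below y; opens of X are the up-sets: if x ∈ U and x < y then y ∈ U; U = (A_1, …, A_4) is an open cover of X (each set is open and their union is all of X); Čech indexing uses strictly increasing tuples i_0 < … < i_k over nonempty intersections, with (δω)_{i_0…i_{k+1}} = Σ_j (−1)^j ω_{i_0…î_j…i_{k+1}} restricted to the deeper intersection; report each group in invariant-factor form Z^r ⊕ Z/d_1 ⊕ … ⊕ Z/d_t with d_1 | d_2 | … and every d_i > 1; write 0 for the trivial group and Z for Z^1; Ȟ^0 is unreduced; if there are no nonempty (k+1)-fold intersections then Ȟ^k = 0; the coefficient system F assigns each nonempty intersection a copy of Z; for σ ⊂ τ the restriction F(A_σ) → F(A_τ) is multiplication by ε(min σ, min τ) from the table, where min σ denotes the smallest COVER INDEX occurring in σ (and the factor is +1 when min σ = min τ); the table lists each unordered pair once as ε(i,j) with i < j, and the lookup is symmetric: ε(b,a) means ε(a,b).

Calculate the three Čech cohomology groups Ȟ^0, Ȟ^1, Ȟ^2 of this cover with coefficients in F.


Ȟ^0 ≅ Z, Ȟ^1 ≅ Z, Ȟ^2 ≅ 0

nerve simplices:
  A12={r} A14={p,y} A23={q} A34={x}
C dims 4,4; δ0: rk 3, SNF 1^3
degree 0: 4−3−0 = 1 → Ȟ^0 ≅ Z
degree 1: 4−0−3 = 1 → Ȟ^1 ≅ Z
degree 2: 0−0−0 = 0 → Ȟ^2 ≅ 0


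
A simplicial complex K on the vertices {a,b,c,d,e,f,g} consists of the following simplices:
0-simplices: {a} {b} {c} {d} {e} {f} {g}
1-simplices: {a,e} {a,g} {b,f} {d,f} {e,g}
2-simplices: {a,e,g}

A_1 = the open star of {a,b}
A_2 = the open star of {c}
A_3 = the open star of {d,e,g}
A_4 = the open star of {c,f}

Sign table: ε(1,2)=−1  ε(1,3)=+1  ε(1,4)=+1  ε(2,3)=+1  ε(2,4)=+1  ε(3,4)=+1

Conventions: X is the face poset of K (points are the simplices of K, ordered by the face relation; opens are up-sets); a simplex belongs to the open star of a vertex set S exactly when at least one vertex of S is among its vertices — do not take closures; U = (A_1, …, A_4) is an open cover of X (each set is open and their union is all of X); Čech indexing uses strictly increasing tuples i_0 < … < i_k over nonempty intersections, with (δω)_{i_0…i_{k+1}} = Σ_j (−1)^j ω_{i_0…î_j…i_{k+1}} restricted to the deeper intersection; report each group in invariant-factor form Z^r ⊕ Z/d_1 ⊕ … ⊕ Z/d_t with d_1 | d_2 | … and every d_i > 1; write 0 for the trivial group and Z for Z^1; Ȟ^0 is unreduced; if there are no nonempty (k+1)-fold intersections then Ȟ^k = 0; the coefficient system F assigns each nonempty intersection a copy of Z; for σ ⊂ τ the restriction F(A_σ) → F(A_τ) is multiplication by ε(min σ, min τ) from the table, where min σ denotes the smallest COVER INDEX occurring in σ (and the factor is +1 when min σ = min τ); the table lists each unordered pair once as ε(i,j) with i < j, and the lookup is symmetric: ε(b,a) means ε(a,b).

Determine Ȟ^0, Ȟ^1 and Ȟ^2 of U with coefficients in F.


Ȟ^0(U;F) ≅ Z,  Ȟ^1(U;F) ≅ Z,  Ȟ^2(U;F) ≅ 0

nerve of the cover:
  A1={{a},{b},{a,e},{a,g},{b,f},{a,e,g}} A2={{c}} A3={{d},{e},{g},{a,e},{a,g},{d,f},{e,g},{a,e,g}} A4={{c},{f},{b,f},{d,f}}
  A13={{a,e},{a,g},{a,e,g}} A14={{b,f}} A24={{c}} A34={{d,f}}
C dims 4,4; δ0: rk 3, SNF 1^3
Ȟ^0 = (4 − 3) − 0 = 1, so Ȟ^0 ≅ Z
Ȟ^1 = (4 − 0) − 3 = 1, so Ȟ^1 ≅ Z
Ȟ^2 = (0 − 0) − 0 = 0, so Ȟ^2 ≅ 0
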